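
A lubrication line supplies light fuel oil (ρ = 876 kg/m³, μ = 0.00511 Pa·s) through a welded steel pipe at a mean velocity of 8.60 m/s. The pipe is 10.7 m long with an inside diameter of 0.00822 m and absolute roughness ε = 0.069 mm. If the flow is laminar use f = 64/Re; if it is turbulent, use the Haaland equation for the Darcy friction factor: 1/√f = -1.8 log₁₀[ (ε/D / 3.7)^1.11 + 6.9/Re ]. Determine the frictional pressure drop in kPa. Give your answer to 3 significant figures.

Reynolds number Re = ρVD/μ = 876 · 8.6 · 0.00822 / 0.00511 = 1.212e+04.
Re > 4000 → turbulent. Relative roughness ε/D = 6.9e-05/0.00822 = 0.00839. Haaland: 1/√f = -1.8 log₁₀[(0.00839/3.7)^1.11 + 6.9/1.212e+04] = -1.8 log₁₀[0.00116 + 0.000569] = 4.971, so f = 0.04046.
Darcy-Weisbach: ΔP = f(L/D)(ρV²/2) = 0.04046·(10.7/0.00822)·(876·8.6²/2) = 0.04046·1302·3.239e+04 = 1.706e+06 Pa.
ΔP = 1.706e+06 Pa = 1710 kPa.

ΔP ≈ 1710 kPa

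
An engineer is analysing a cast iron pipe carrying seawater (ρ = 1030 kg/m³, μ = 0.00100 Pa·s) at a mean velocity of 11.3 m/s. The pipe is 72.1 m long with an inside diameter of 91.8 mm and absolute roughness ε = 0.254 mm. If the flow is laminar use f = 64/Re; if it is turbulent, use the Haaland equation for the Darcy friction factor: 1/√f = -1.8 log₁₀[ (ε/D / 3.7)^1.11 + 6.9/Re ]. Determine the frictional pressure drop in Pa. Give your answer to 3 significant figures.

ΔP ≈ 1.33×10^6 Pa

Reynolds number Re = ρVD/μ = 1030 · 11.3 · 0.0918 / 0.001 = 1.068e+06.
Re > 4000 → turbulent. Relative roughness ε/D = 0.000254/0.0918 = 0.00277. Haaland: 1/√f = -1.8 log₁₀[(0.00277/3.7)^1.11 + 6.9/1.068e+06] = -1.8 log₁₀[0.000339 + 6.46e-06] = 6.231, so f = 0.02575.
Darcy-Weisbach: ΔP = f(L/D)(ρV²/2) = 0.02575·(72.1/0.0918)·(1030·11.3²/2) = 0.02575·785.4·6.576e+04 = 1.33e+06 Pa.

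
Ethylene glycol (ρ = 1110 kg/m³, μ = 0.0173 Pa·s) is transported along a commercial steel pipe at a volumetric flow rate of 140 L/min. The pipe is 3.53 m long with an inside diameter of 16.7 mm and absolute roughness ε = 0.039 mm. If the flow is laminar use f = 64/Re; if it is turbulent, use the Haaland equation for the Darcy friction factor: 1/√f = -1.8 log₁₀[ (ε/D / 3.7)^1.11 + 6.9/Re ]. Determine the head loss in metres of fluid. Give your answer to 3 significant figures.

Q = 140 L/min = 140/60000 = 0.002333 m³/s.
Cross-sectional area A = πD²/4 = π(0.0167)²/4 = 0.000219 m²; mean velocity V = Q/A = 0.002333/0.000219 = 10.65 m/s.
Reynolds number Re = ρVD/μ = 1110 · 10.65 · 0.0167 / 0.0173 = 1.141e+04.
Re > 4000 → turbulent. Relative roughness ε/D = 3.9e-05/0.0167 = 0.00234. Haaland: 1/√f = -1.8 log₁₀[(0.00234/3.7)^1.11 + 6.9/1.141e+04] = -1.8 log₁₀[0.000281 + 0.000605] = 5.495, so f = 0.03311.
Darcy-Weisbach: ΔP = f(L/D)(ρV²/2) = 0.03311·(3.53/0.0167)·(1110·10.65²/2) = 0.03311·211.4·6.298e+04 = 4.408e+05 Pa.
Head loss h_f = ΔP/(ρg) = 4.408e+05/(1110·9.81) = 40.5 m.

h_f ≈ 40.5 m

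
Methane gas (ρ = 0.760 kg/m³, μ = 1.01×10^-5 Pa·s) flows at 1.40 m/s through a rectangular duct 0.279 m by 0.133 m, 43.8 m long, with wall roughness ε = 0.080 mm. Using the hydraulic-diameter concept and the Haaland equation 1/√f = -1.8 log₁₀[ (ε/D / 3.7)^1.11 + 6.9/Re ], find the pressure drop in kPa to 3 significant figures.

Hydraulic diameter D_h = 4A/P = 4·(0.279·0.133)/(2·(0.279+0.133)) = 0.1484/0.824 = 0.1801 m.
Re = ρVD_h/μ = 0.76·1.4·0.1801/1.01e-05 = 1.898e+04.
ε/D_h = 8e-05/0.1801 = 0.000444; Haaland gives 1/√f = -1.8 log₁₀[4.45e-05+0.000364] = 6.101, so f = 0.02687.
ΔP = f(L/D_h)(ρV²/2) = 0.02687·43.8/0.1801·0.7448 = 4.866 Pa.
ΔP = 0.00487 kPa.

ΔP ≈ 0.00487 kPa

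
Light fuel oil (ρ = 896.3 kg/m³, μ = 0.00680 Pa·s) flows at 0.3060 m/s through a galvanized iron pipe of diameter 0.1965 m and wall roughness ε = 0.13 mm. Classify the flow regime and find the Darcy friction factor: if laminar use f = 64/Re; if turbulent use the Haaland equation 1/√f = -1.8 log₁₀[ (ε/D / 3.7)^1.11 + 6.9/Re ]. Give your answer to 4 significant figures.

Re = ρVD/μ = 896.3·0.306·0.1965/0.0068 = 7926.
Re > 4000 → turbulent. ε/D = 0.00013/0.1965 = 0.000662; Haaland: 1/√f = -1.8 log₁₀[6.92e-05 + 0.000871] = 5.449, so f = 0.03369.

f ≈ 0.03369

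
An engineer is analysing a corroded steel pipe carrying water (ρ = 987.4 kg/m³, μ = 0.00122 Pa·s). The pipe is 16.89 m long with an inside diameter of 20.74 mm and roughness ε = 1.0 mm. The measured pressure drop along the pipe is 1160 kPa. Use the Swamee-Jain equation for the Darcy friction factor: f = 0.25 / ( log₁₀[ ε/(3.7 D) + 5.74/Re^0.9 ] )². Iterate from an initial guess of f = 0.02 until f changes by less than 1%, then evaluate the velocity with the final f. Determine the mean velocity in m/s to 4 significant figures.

V ≈ 6.385 m/s

Rearranging Darcy-Weisbach: V = √(2·ΔP·D/(f·L·ρ)). With ε/D = 0.001/0.02074 = 0.0482, iterate starting from f = 0.02:
  f = 0.02 → V = √(2·1.16e+06·0.02074/(0.02·16.89·987.4)) = 12.01 m/s; Re = ρVD/μ = 2.016e+05; f → 0.0706
  f = 0.0706 → V = 6.393 m/s; Re = 1.073e+05; f → 0.07078
Converged (Δf/f < 1%). With the final f = 0.07078: V = √(2·1.16e+06·0.02074/(0.07078·16.89·987.4)) = 6.385 m/s.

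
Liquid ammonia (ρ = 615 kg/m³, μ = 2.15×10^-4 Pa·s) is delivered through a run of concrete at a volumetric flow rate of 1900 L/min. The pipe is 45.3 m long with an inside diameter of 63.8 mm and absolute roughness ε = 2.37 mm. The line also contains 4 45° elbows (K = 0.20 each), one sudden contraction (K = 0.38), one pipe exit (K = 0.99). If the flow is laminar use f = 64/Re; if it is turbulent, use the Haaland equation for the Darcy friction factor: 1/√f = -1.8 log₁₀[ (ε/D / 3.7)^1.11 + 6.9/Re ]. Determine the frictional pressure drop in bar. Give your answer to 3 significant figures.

ΔP ≈ 14.1 bar

Q = 1900 L/min = 1900/60000 = 0.03167 m³/s.
Cross-sectional area A = πD²/4 = π(0.0638)²/4 = 0.003197 m²; mean velocity V = Q/A = 0.03167/0.003197 = 9.905 m/s.
Reynolds number Re = ρVD/μ = 615 · 9.905 · 0.0638 / 0.000215 = 1.808e+06.
Re > 4000 → turbulent. Relative roughness ε/D = 0.00237/0.0638 = 0.0371. Haaland: 1/√f = -1.8 log₁₀[(0.0371/3.7)^1.11 + 6.9/1.808e+06] = -1.8 log₁₀[0.00605 + 3.82e-06] = 3.992, so f = 0.06275.
Total minor-loss coefficient ΣK = 4·0.2 + 1·0.38 + 1·0.99 = 2.17.
ΔP = [f·L/D + ΣK]·(ρV²/2) = [0.06275·45.3/0.0638 + 2.17]·(615·9.905²/2) = [44.55 + 2.17]·3.017e+04 = 1.41e+06 Pa.
ΔP = 1.41e+06 Pa = 14.1 bar.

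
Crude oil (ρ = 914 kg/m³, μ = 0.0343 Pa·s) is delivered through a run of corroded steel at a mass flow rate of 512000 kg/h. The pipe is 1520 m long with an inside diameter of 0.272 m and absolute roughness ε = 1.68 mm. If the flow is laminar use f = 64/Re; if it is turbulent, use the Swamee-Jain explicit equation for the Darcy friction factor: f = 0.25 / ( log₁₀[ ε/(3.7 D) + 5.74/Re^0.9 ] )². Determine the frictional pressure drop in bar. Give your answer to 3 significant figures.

ΔP ≈ 6.73 bar

ṁ = 512000 kg/h = 512000/3600 = 142.2 kg/s.
A = πD²/4 = π(0.272)²/4 = 0.05811 m²; mean velocity V = ṁ/(ρA) = 142.2/(914 · 0.05811) = 2.678 m/s.
Reynolds number Re = ρVD/μ = 914 · 2.678 · 0.272 / 0.0343 = 1.941e+04.
Re > 4000 → turbulent. Relative roughness ε/D = 0.00168/0.272 = 0.00618. Swamee-Jain: f = 0.25/(log₁₀[0.00618/3.7 + 5.74/1.941e+04^0.9])² = 0.25/(log₁₀[0.00167 + 0.000794])² = 0.25/(-2.609)² = 0.03674.
Darcy-Weisbach: ΔP = f(L/D)(ρV²/2) = 0.03674·(1520/0.272)·(914·2.678²/2) = 0.03674·5588·3277 = 6.729e+05 Pa.
ΔP = 6.729e+05 Pa = 6.73 bar.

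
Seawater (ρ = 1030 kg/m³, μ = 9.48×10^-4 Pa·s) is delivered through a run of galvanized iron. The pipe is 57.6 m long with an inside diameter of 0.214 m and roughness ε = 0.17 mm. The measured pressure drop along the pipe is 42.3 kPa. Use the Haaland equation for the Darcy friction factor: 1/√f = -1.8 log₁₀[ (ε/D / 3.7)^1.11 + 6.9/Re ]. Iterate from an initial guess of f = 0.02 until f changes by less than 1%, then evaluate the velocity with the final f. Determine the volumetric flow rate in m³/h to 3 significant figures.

Q ≈ 520 m³/h

Rearranging Darcy-Weisbach: V = √(2·ΔP·D/(f·L·ρ)). With ε/D = 0.00017/0.214 = 0.000794, iterate starting from f = 0.02:
  f = 0.02 → V = √(2·4.23e+04·0.214/(0.02·57.6·1030)) = 3.906 m/s; Re = ρVD/μ = 9.082e+05; f → 0.01896
  f = 0.01896 → V = 4.012 m/s; Re = 9.327e+05; f → 0.01895
Converged (Δf/f < 1%). With the final f = 0.01895: V = √(2·4.23e+04·0.214/(0.01895·57.6·1030)) = 4.012 m/s.
Q = V·A = 4.012·(π/4·0.214²) = 0.1443 m³/s = 520 m³/h.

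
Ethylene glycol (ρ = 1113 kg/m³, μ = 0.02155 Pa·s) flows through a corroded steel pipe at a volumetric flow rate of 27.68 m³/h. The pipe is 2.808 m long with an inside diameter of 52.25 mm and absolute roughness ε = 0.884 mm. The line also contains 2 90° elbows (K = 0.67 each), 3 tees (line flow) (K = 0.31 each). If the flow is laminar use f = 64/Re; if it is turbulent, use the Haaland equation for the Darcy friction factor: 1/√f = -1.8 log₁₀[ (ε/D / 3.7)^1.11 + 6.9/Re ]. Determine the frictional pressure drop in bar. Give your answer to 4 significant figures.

Q = 27.68 m³/h = 27.68/3600 = 0.007689 m³/s.
Cross-sectional area A = πD²/4 = π(0.05225)²/4 = 0.002144 m²; mean velocity V = Q/A = 0.007689/0.002144 = 3.586 m/s.
Reynolds number Re = ρVD/μ = 1113 · 3.586 · 0.05225 / 0.0215 = 9677.
Re > 4000 → turbulent. Relative roughness ε/D = 0.000884/0.05225 = 0.0169. Haaland: 1/√f = -1.8 log₁₀[(0.0169/3.7)^1.11 + 6.9/9677] = -1.8 log₁₀[0.00253 + 0.000713] = 4.481, so f = 0.04981.
Total minor-loss coefficient ΣK = 2·0.67 + 3·0.31 = 2.27.
ΔP = [f·L/D + ΣK]·(ρV²/2) = [0.04981·2.808/0.05225 + 2.27]·(1113·3.586²/2) = [2.677 + 2.27]·7156 = 3.54e+04 Pa.
ΔP = 3.54e+04 Pa = 0.3540 bar.

ΔP ≈ 0.3540 bar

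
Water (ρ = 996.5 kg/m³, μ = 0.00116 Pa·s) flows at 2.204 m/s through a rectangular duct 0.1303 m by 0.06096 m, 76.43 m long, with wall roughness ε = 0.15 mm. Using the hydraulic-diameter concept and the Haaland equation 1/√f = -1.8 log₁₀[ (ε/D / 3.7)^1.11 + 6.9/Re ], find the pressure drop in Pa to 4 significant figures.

ΔP ≈ 53220 Pa

Hydraulic diameter D_h = 4A/P = 4·(0.1303·0.06096)/(2·(0.1303+0.06096)) = 0.03177/0.3825 = 0.08306 m.
Re = ρVD_h/μ = 996.5·2.204·0.08306/0.00116 = 1.573e+05.
ε/D_h = 0.00015/0.08306 = 0.00181; Haaland gives 1/√f = -1.8 log₁₀[0.000211+4.39e-05] = 6.469, so f = 0.0239.
ΔP = f(L/D_h)(ρV²/2) = 0.0239·76.43/0.08306·2420 = 5.322e+04 Pa.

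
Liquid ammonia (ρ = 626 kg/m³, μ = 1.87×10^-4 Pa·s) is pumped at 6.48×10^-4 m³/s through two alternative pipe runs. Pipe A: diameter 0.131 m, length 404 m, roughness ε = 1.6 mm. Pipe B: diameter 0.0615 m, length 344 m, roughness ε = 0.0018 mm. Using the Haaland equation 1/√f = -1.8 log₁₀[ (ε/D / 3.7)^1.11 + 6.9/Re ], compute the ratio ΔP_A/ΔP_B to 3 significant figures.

ΔP_A/ΔP_B ≈ 0.0540

Pipe A: V = Q/A = 0.000648/0.01348 = 0.04808 m/s; Re = 2.108e+04; ε/D = 0.0122; Haaland → f = 0.04296; ΔP_A = f(L/D)(ρV²/2) = 95.86 Pa.
Pipe B: V = Q/A = 0.000648/0.002971 = 0.2181 m/s; Re = 4.491e+04; ε/D = 2.93e-05; Haaland → f = 0.02129; ΔP_B = f(L/D)(ρV²/2) = 1774 Pa.
ΔP_A/ΔP_B = 95.86/1774 = 0.0540.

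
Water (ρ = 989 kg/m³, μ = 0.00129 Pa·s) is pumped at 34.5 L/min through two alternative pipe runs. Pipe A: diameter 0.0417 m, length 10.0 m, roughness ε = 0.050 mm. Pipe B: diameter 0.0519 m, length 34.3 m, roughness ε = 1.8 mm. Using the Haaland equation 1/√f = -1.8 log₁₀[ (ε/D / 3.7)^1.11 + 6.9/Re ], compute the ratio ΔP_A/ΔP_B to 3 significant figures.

Pipe A: V = Q/A = 0.000575/0.001366 = 0.421 m/s; Re = 1.346e+04; ε/D = 0.0012; Haaland → f = 0.03034; ΔP_A = f(L/D)(ρV²/2) = 637.8 Pa.
Pipe B: V = Q/A = 0.000575/0.002116 = 0.2718 m/s; Re = 1.081e+04; ε/D = 0.0347; Haaland → f = 0.06352; ΔP_B = f(L/D)(ρV²/2) = 1533 Pa.
ΔP_A/ΔP_B = 637.8/1533 = 0.416.

ΔP_A/ΔP_B ≈ 0.416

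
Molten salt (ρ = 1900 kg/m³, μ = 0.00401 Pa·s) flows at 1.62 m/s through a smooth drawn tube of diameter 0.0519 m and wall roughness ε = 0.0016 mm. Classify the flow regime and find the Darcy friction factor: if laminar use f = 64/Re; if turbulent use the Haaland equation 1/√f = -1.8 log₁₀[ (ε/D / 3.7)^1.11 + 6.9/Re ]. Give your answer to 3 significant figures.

Re = ρVD/μ = 1900·1.62·0.0519/0.00401 = 3.984e+04.
Re > 4000 → turbulent. ε/D = 1.6e-06/0.0519 = 3.08e-05; Haaland: 1/√f = -1.8 log₁₀[2.3e-06 + 0.000173] = 6.76, so f = 0.02188.

f ≈ 0.0219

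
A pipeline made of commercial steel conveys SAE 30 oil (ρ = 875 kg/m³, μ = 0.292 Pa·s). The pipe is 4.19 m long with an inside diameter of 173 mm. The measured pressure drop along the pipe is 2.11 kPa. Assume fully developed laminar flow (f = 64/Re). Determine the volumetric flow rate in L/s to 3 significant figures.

For laminar flow, f = 64/Re with Re = ρVD/μ, so Darcy-Weisbach reduces to ΔP = 32μLV/D². Solving for V: V = ΔP·D²/(32μL) = 2110·(0.173)²/(32·0.292·4.19) = 1.613 m/s.
Check: Re = ρVD/μ = 875·1.613·0.173/0.292 = 836.2 < 2300, so the laminar assumption holds.
Q = V·A = 1.613·(π/4·0.173²) = 0.03791 m³/s = 37.9 L/s.

Q ≈ 37.9 L/s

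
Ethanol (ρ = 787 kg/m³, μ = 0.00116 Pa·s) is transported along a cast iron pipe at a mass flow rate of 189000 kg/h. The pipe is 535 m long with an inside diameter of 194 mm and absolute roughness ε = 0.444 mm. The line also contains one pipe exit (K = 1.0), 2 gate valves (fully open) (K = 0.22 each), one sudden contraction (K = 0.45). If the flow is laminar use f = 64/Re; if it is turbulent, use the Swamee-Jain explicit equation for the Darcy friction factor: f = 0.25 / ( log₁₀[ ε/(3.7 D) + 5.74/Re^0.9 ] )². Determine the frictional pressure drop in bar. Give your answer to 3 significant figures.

ṁ = 189000 kg/h = 189000/3600 = 52.5 kg/s.
A = πD²/4 = π(0.194)²/4 = 0.02956 m²; mean velocity V = ṁ/(ρA) = 52.5/(787 · 0.02956) = 2.257 m/s.
Reynolds number Re = ρVD/μ = 787 · 2.257 · 0.194 / 0.00116 = 2.97e+05.
Re > 4000 → turbulent. Relative roughness ε/D = 0.000444/0.194 = 0.00229. Swamee-Jain: f = 0.25/(log₁₀[0.00229/3.7 + 5.74/2.97e+05^0.9])² = 0.25/(log₁₀[0.000619 + 6.81e-05])² = 0.25/(-3.163)² = 0.02498.
Total minor-loss coefficient ΣK = 1·1 + 2·0.22 + 1·0.45 = 1.89.
ΔP = [f·L/D + ΣK]·(ρV²/2) = [0.02498·535/0.194 + 1.89]·(787·2.257²/2) = [68.9 + 1.89]·2004 = 1.419e+05 Pa.
ΔP = 1.419e+05 Pa = 1.42 bar.

ΔP ≈ 1.42 bar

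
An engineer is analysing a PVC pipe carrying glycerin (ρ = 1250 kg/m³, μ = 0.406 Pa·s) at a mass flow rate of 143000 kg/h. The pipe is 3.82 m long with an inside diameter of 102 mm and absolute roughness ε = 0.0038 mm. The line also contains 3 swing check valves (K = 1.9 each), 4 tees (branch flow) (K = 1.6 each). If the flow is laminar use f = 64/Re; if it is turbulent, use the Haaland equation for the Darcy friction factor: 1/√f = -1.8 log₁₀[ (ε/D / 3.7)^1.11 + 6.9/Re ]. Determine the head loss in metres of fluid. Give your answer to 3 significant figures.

ṁ = 143000 kg/h = 143000/3600 = 39.72 kg/s.
A = πD²/4 = π(0.102)²/4 = 0.008171 m²; mean velocity V = ṁ/(ρA) = 39.72/(1250 · 0.008171) = 3.889 m/s.
Reynolds number Re = ρVD/μ = 1250 · 3.889 · 0.102 / 0.406 = 1221.
Re < 2300 → laminar flow, so f = 64/Re = 64/1221 = 0.0524 (the turbulent correlation is not needed).
Total minor-loss coefficient ΣK = 3·1.9 + 4·1.6 = 12.1.
ΔP = [f·L/D + ΣK]·(ρV²/2) = [0.0524·3.82/0.102 + 12.1]·(1250·3.889²/2) = [1.963 + 12.1]·9452 = 1.329e+05 Pa.
Head loss h_f = ΔP/(ρg) = 1.329e+05/(1250·9.81) = 10.8 m.

h_f ≈ 10.8 m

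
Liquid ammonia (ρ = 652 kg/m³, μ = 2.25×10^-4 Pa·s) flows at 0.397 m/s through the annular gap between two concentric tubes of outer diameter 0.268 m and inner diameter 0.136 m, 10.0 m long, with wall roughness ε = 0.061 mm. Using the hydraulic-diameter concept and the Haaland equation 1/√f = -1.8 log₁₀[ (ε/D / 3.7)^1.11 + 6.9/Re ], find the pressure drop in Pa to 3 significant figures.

Hydraulic diameter D_h = 4A/P = D_o - D_i = 0.268 - 0.136 = 0.132 m.
Re = ρVD_h/μ = 652·0.397·0.132/0.000225 = 1.519e+05.
ε/D_h = 6.1e-05/0.132 = 0.000462; Haaland gives 1/√f = -1.8 log₁₀[4.65e-05+4.54e-05] = 7.266, so f = 0.01894.
ΔP = f(L/D_h)(ρV²/2) = 0.01894·10/0.132·51.38 = 73.73 Pa.

ΔP ≈ 73.7 Pa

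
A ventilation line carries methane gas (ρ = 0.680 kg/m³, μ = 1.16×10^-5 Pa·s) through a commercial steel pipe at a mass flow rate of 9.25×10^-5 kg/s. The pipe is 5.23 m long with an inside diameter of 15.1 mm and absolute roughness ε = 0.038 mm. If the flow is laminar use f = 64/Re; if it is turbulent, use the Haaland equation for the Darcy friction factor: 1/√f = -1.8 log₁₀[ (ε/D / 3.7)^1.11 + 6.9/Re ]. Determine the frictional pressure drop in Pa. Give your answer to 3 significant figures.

ΔP ≈ 6.47 Pa

A = πD²/4 = π(0.0151)²/4 = 0.0001791 m²; mean velocity V = ṁ/(ρA) = 9.25e-05/(0.68 · 0.0001791) = 0.7596 m/s.
Reynolds number Re = ρVD/μ = 0.68 · 0.7596 · 0.0151 / 1.16e-05 = 672.4.
Re < 2300 → laminar flow, so f = 64/Re = 64/672.4 = 0.09518 (the turbulent correlation is not needed).
Darcy-Weisbach: ΔP = f(L/D)(ρV²/2) = 0.09518·(5.23/0.0151)·(0.68·0.7596²/2) = 0.09518·346.4·0.1962 = 6.468 Pa.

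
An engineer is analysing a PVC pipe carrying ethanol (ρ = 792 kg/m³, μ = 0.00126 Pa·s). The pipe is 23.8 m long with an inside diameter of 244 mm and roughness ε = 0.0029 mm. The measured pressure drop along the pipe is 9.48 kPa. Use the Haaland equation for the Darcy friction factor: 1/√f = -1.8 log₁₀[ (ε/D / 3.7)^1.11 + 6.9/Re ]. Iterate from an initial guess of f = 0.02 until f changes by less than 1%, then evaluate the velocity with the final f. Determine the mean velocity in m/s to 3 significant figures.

V ≈ 4.42 m/s

Rearranging Darcy-Weisbach: V = √(2·ΔP·D/(f·L·ρ)). With ε/D = 2.9e-06/0.244 = 1.19e-05, iterate starting from f = 0.02:
  f = 0.02 → V = √(2·9480·0.244/(0.02·23.8·792)) = 3.503 m/s; Re = ρVD/μ = 5.373e+05; f → 0.01304
  f = 0.01304 → V = 4.338 m/s; Re = 6.654e+05; f → 0.01259
  f = 0.01259 → V = 4.416 m/s; Re = 6.773e+05; f → 0.01255
Converged (Δf/f < 1%). With the final f = 0.01255: V = √(2·9480·0.244/(0.01255·23.8·792)) = 4.422 m/s.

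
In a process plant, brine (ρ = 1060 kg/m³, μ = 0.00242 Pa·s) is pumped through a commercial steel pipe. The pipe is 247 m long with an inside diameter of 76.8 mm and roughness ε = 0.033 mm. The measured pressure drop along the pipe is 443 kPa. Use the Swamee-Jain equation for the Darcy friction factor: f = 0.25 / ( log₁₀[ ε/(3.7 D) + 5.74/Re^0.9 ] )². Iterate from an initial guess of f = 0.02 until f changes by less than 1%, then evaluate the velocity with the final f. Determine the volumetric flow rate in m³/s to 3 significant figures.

Rearranging Darcy-Weisbach: V = √(2·ΔP·D/(f·L·ρ)). With ε/D = 3.3e-05/0.0768 = 0.00043, iterate starting from f = 0.02:
  f = 0.02 → V = √(2·4.43e+05·0.0768/(0.02·247·1060)) = 3.605 m/s; Re = ρVD/μ = 1.213e+05; f → 0.01961
  f = 0.01961 → V = 3.641 m/s; Re = 1.225e+05; f → 0.01958
Converged (Δf/f < 1%). With the final f = 0.01958: V = √(2·4.43e+05·0.0768/(0.01958·247·1060)) = 3.643 m/s.
Q = V·A = 3.643·(π/4·0.0768²) = 0.01688 m³/s = 0.0169 m³/s.

Q ≈ 0.0169 m³/s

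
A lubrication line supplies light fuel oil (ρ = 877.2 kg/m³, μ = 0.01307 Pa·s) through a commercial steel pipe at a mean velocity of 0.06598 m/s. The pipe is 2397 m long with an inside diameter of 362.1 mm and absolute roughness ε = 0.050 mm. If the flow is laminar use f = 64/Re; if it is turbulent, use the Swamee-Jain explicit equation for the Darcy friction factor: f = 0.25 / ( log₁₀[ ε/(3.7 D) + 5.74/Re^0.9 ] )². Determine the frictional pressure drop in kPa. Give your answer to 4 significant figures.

Reynolds number Re = ρVD/μ = 877.2 · 0.06598 · 0.3621 / 0.0131 = 1603.
Re < 2300 → laminar flow, so f = 64/Re = 64/1603 = 0.03991 (the turbulent correlation is not needed).
Darcy-Weisbach: ΔP = f(L/D)(ρV²/2) = 0.03991·(2397/0.3621)·(877.2·0.06598²/2) = 0.03991·6620·1.909 = 504.5 Pa.
ΔP = 504.5 Pa = 0.5045 kPa.

ΔP ≈ 0.5045 kPa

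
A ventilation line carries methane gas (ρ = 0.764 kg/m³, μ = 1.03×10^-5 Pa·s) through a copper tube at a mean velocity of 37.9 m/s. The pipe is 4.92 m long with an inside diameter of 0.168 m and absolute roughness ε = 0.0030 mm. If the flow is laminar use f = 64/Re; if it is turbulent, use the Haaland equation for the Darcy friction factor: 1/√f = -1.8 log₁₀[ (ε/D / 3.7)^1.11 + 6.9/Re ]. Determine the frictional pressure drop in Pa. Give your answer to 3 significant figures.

Reynolds number Re = ρVD/μ = 0.764 · 37.9 · 0.168 / 1.03e-05 = 4.723e+05.
Re > 4000 → turbulent. Relative roughness ε/D = 3e-06/0.168 = 1.79e-05. Haaland: 1/√f = -1.8 log₁₀[(1.79e-05/3.7)^1.11 + 6.9/4.723e+05] = -1.8 log₁₀[1.26e-06 + 1.46e-05] = 8.639, so f = 0.0134.
Darcy-Weisbach: ΔP = f(L/D)(ρV²/2) = 0.0134·(4.92/0.168)·(0.764·37.9²/2) = 0.0134·29.29·548.7 = 215.3 Pa.

ΔP ≈ 215 Pa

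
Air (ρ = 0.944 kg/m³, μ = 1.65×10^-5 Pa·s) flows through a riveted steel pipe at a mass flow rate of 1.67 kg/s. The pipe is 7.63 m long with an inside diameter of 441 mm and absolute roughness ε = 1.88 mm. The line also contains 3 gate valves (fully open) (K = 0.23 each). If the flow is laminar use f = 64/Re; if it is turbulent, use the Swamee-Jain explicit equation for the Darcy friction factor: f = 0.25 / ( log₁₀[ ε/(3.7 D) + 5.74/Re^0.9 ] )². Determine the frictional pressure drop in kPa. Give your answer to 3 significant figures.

A = πD²/4 = π(0.441)²/4 = 0.1527 m²; mean velocity V = ṁ/(ρA) = 1.67/(0.944 · 0.1527) = 11.58 m/s.
Reynolds number Re = ρVD/μ = 0.944 · 11.58 · 0.441 / 1.65e-05 = 2.922e+05.
Re > 4000 → turbulent. Relative roughness ε/D = 0.00188/0.441 = 0.00426. Swamee-Jain: f = 0.25/(log₁₀[0.00426/3.7 + 5.74/2.922e+05^0.9])² = 0.25/(log₁₀[0.00115 + 6.91e-05])² = 0.25/(-2.913)² = 0.02946.
Total minor-loss coefficient ΣK = 3·0.23 = 0.69.
ΔP = [f·L/D + ΣK]·(ρV²/2) = [0.02946·7.63/0.441 + 0.69]·(0.944·11.58²/2) = [0.5097 + 0.69]·63.31 = 75.96 Pa.
ΔP = 75.96 Pa = 0.0760 kPa.

ΔP ≈ 0.0760 kPa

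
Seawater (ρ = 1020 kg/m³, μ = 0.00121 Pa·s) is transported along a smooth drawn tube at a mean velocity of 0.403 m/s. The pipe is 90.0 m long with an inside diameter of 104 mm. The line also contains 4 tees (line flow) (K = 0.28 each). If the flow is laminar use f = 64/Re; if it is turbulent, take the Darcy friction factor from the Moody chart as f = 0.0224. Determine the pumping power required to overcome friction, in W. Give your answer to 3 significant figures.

P ≈ 5.81 W

Reynolds number Re = ρVD/μ = 1020 · 0.403 · 0.104 / 0.00121 = 3.533e+04.
Re > 4000 → turbulent; use the Moody-chart value f = 0.0224.
Total minor-loss coefficient ΣK = 4·0.28 = 1.12.
ΔP = [f·L/D + ΣK]·(ρV²/2) = [0.0224·90/0.104 + 1.12]·(1020·0.403²/2) = [19.38 + 1.12]·82.83 = 1698 Pa.
Q = V·A = 0.403·0.008495 = 0.003423 m³/s.
Pumping power P = QΔP = 0.003423·1698 = 5.814 W = 5.81 W.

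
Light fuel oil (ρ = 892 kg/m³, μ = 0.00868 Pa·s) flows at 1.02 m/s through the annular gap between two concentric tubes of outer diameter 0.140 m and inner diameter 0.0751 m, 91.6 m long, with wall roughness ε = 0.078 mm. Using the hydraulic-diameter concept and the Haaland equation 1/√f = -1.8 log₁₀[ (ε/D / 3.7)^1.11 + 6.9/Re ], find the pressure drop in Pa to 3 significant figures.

Hydraulic diameter D_h = 4A/P = D_o - D_i = 0.14 - 0.0751 = 0.0649 m.
Re = ρVD_h/μ = 892·1.02·0.0649/0.00868 = 6803.
ε/D_h = 7.8e-05/0.0649 = 0.0012; Haaland gives 1/√f = -1.8 log₁₀[0.000134+0.00101] = 5.292, so f = 0.03571.
ΔP = f(L/D_h)(ρV²/2) = 0.03571·91.6/0.0649·464 = 2.339e+04 Pa.

ΔP ≈ 23400 Pa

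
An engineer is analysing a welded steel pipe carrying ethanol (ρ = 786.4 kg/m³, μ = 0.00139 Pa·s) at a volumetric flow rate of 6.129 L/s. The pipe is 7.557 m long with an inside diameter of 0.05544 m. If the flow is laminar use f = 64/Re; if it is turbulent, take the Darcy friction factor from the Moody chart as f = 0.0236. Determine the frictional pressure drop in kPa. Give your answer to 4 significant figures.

ΔP ≈ 8.154 kPa

Q = 6.129 L/s = 6.129/1000 = 0.006129 m³/s.
Cross-sectional area A = πD²/4 = π(0.05544)²/4 = 0.002414 m²; mean velocity V = Q/A = 0.006129/0.002414 = 2.539 m/s.
Reynolds number Re = ρVD/μ = 786.4 · 2.539 · 0.05544 / 0.00139 = 7.964e+04.
Re > 4000 → turbulent; use the Moody-chart value f = 0.0236.
Darcy-Weisbach: ΔP = f(L/D)(ρV²/2) = 0.0236·(7.557/0.05544)·(786.4·2.539²/2) = 0.0236·136.3·2535 = 8154 Pa.
ΔP = 8154 Pa = 8.154 kPa.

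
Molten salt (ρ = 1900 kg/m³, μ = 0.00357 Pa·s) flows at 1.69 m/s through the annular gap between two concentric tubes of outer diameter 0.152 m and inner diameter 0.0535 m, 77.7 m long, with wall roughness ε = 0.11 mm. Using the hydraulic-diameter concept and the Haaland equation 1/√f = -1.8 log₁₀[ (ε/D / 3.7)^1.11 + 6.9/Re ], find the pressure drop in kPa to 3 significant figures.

Hydraulic diameter D_h = 4A/P = D_o - D_i = 0.152 - 0.0535 = 0.0985 m.
Re = ρVD_h/μ = 1900·1.69·0.0985/0.00357 = 8.859e+04.
ε/D_h = 0.00011/0.0985 = 0.00112; Haaland gives 1/√f = -1.8 log₁₀[0.000124+7.79e-05] = 6.652, so f = 0.0226.
ΔP = f(L/D_h)(ρV²/2) = 0.0226·77.7/0.0985·2713 = 4.837e+04 Pa.
ΔP = 48.4 kPa.

ΔP ≈ 48.4 kPa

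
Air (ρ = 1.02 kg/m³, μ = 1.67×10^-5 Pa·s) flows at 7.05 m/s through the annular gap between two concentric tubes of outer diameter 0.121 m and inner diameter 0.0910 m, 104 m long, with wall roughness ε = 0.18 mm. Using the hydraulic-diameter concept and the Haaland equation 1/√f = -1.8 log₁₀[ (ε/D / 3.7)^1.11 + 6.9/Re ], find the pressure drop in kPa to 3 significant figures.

ΔP ≈ 3.28 kPa

Hydraulic diameter D_h = 4A/P = D_o - D_i = 0.121 - 0.091 = 0.03 m.
Re = ρVD_h/μ = 1.02·7.05·0.03/1.67e-05 = 1.292e+04.
ε/D_h = 0.00018/0.03 = 0.006; Haaland gives 1/√f = -1.8 log₁₀[0.0008+0.000534] = 5.175, so f = 0.03734.
ΔP = f(L/D_h)(ρV²/2) = 0.03734·104/0.03·25.35 = 3282 Pa.
ΔP = 3.28 kPa.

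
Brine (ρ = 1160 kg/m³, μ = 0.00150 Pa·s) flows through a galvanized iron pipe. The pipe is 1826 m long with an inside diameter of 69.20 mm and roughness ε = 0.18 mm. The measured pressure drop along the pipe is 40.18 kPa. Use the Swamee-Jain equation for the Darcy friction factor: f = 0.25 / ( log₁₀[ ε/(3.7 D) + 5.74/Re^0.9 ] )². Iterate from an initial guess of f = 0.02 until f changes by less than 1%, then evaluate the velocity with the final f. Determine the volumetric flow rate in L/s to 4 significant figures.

Q ≈ 1.068 L/s

Rearranging Darcy-Weisbach: V = √(2·ΔP·D/(f·L·ρ)). With ε/D = 0.00018/0.0692 = 0.0026, iterate starting from f = 0.02:
  f = 0.02 → V = √(2·4.018e+04·0.0692/(0.02·1826·1160)) = 0.3623 m/s; Re = ρVD/μ = 1.939e+04; f → 0.03133
  f = 0.03133 → V = 0.2895 m/s; Re = 1.549e+04; f → 0.03244
  f = 0.03244 → V = 0.2845 m/s; Re = 1.522e+04; f → 0.03254
Converged (Δf/f < 1%). With the final f = 0.03254: V = √(2·4.018e+04·0.0692/(0.03254·1826·1160)) = 0.2841 m/s.
Q = V·A = 0.2841·(π/4·0.0692²) = 0.001068 m³/s = 1.068 L/s.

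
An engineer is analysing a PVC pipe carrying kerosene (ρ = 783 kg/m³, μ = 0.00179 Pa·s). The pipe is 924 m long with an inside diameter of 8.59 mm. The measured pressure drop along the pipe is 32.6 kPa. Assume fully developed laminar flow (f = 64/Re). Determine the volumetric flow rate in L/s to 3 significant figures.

Q ≈ 0.00263 L/s

For laminar flow, f = 64/Re with Re = ρVD/μ, so Darcy-Weisbach reduces to ΔP = 32μLV/D². Solving for V: V = ΔP·D²/(32μL) = 3.26e+04·(0.00859)²/(32·0.00179·924) = 0.04545 m/s.
Check: Re = ρVD/μ = 783·0.04545·0.00859/0.00179 = 170.8 < 2300, so the laminar assumption holds.
Q = V·A = 0.04545·(π/4·0.00859²) = 2.634e-06 m³/s = 0.00263 L/s.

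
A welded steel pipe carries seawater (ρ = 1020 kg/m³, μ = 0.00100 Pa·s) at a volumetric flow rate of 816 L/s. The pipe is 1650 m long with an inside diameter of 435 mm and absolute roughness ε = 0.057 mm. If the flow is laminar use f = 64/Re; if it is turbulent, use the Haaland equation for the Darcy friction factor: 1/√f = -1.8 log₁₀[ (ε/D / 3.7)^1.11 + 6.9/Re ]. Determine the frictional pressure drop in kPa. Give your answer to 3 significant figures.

ΔP ≈ 767 kPa

Q = 816 L/s = 816/1000 = 0.816 m³/s.
Cross-sectional area A = πD²/4 = π(0.435)²/4 = 0.1486 m²; mean velocity V = Q/A = 0.816/0.1486 = 5.491 m/s.
Reynolds number Re = ρVD/μ = 1020 · 5.491 · 0.435 / 0.001 = 2.436e+06.
Re > 4000 → turbulent. Relative roughness ε/D = 5.7e-05/0.435 = 0.000131. Haaland: 1/√f = -1.8 log₁₀[(0.000131/3.7)^1.11 + 6.9/2.436e+06] = -1.8 log₁₀[1.15e-05 + 2.83e-06] = 8.72, so f = 0.01315.
Darcy-Weisbach: ΔP = f(L/D)(ρV²/2) = 0.01315·(1650/0.435)·(1020·5.491²/2) = 0.01315·3793·1.537e+04 = 7.669e+05 Pa.
ΔP = 7.669e+05 Pa = 767 kPa.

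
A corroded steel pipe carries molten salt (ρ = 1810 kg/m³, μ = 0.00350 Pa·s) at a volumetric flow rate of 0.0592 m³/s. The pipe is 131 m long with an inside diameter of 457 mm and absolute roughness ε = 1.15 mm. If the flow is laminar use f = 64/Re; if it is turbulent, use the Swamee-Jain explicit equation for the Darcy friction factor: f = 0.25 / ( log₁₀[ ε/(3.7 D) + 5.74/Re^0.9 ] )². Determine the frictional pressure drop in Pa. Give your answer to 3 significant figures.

Cross-sectional area A = πD²/4 = π(0.457)²/4 = 0.164 m²; mean velocity V = Q/A = 0.0592/0.164 = 0.3609 m/s.
Reynolds number Re = ρVD/μ = 1810 · 0.3609 · 0.457 / 0.0035 = 8.53e+04.
Re > 4000 → turbulent. Relative roughness ε/D = 0.00115/0.457 = 0.00252. Swamee-Jain: f = 0.25/(log₁₀[0.00252/3.7 + 5.74/8.53e+04^0.9])² = 0.25/(log₁₀[0.00068 + 0.000209])² = 0.25/(-3.051)² = 0.02686.
Darcy-Weisbach: ΔP = f(L/D)(ρV²/2) = 0.02686·(131/0.457)·(1810·0.3609²/2) = 0.02686·286.7·117.9 = 907.6 Pa.

ΔP ≈ 908 Pa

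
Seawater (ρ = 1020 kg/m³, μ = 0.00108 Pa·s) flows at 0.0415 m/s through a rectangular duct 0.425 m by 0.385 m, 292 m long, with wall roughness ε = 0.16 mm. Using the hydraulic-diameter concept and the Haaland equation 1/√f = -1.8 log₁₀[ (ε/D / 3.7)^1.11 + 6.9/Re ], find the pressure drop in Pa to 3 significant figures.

ΔP ≈ 17.7 Pa

Hydraulic diameter D_h = 4A/P = 4·(0.425·0.385)/(2·(0.425+0.385)) = 0.6545/1.62 = 0.404 m.
Re = ρVD_h/μ = 1020·0.0415·0.404/0.00108 = 1.584e+04.
ε/D_h = 0.00016/0.404 = 0.000396; Haaland gives 1/√f = -1.8 log₁₀[3.92e-05+0.000436] = 5.982, so f = 0.02794.
ΔP = f(L/D_h)(ρV²/2) = 0.02794·292/0.404·0.8783 = 17.74 Pa.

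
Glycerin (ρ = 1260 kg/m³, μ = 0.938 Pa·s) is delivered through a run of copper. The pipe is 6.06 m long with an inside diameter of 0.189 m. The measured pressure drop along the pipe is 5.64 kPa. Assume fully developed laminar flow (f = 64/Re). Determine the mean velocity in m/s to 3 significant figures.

For laminar flow, f = 64/Re with Re = ρVD/μ, so Darcy-Weisbach reduces to ΔP = 32μLV/D². Solving for V: V = ΔP·D²/(32μL) = 5640·(0.189)²/(32·0.938·6.06) = 1.108 m/s.
Check: Re = ρVD/μ = 1260·1.108·0.189/0.938 = 281.2 < 2300, so the laminar assumption holds.

V ≈ 1.11 m/s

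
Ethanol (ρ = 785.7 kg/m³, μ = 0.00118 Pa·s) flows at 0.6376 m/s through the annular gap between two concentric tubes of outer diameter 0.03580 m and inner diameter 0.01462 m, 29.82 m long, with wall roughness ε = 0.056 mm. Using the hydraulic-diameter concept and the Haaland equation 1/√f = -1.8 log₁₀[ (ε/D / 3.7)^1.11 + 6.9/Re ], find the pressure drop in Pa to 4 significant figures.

Hydraulic diameter D_h = 4A/P = D_o - D_i = 0.0358 - 0.01462 = 0.02118 m.
Re = ρVD_h/μ = 785.7·0.6376·0.02118/0.00118 = 8992.
ε/D_h = 5.6e-05/0.02118 = 0.00264; Haaland gives 1/√f = -1.8 log₁₀[0.000322+0.000767] = 5.333, so f = 0.03516.
ΔP = f(L/D_h)(ρV²/2) = 0.03516·29.82/0.02118·159.7 = 7906 Pa.

ΔP ≈ 7906 Pa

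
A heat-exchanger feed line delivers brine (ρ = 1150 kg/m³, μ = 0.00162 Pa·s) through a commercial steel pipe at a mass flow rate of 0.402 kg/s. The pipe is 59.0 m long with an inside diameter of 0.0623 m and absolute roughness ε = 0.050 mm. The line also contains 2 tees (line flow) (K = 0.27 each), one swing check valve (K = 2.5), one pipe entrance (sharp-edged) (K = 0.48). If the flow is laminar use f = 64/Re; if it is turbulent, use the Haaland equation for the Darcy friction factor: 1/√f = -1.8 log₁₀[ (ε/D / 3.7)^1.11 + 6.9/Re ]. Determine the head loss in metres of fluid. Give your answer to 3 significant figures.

h_f ≈ 0.0267 m

A = πD²/4 = π(0.0623)²/4 = 0.003048 m²; mean velocity V = ṁ/(ρA) = 0.402/(1150 · 0.003048) = 0.1147 m/s.
Reynolds number Re = ρVD/μ = 1150 · 0.1147 · 0.0623 / 0.00162 = 5071.
Re > 4000 → turbulent. Relative roughness ε/D = 5e-05/0.0623 = 0.000803. Haaland: 1/√f = -1.8 log₁₀[(0.000803/3.7)^1.11 + 6.9/5071] = -1.8 log₁₀[8.58e-05 + 0.00136] = 5.112, so f = 0.03827.
Total minor-loss coefficient ΣK = 2·0.27 + 1·2.5 + 1·0.48 = 3.52.
ΔP = [f·L/D + ΣK]·(ρV²/2) = [0.03827·59/0.0623 + 3.52]·(1150·0.1147²/2) = [36.25 + 3.52]·7.561 = 300.7 Pa.
Head loss h_f = ΔP/(ρg) = 300.7/(1150·9.81) = 0.0267 m.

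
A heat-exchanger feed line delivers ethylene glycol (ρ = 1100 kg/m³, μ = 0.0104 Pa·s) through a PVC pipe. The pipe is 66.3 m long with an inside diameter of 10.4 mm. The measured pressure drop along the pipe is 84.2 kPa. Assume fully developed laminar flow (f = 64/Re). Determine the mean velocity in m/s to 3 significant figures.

V ≈ 0.413 m/s

For laminar flow, f = 64/Re with Re = ρVD/μ, so Darcy-Weisbach reduces to ΔP = 32μLV/D². Solving for V: V = ΔP·D²/(32μL) = 8.42e+04·(0.0104)²/(32·0.0104·66.3) = 0.4127 m/s.
Check: Re = ρVD/μ = 1100·0.4127·0.0104/0.0104 = 454 < 2300, so the laminar assumption holds.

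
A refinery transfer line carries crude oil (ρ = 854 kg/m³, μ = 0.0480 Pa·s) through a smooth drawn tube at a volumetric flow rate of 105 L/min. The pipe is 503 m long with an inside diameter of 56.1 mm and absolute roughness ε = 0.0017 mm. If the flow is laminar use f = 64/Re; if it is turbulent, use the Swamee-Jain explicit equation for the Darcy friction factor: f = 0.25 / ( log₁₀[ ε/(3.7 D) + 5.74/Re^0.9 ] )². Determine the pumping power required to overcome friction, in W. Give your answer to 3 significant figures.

P ≈ 304 W

Q = 105 L/min = 105/60000 = 0.00175 m³/s.
Cross-sectional area A = πD²/4 = π(0.0561)²/4 = 0.002472 m²; mean velocity V = Q/A = 0.00175/0.002472 = 0.708 m/s.
Reynolds number Re = ρVD/μ = 854 · 0.708 · 0.0561 / 0.048 = 706.6.
Re < 2300 → laminar flow, so f = 64/Re = 64/706.6 = 0.09057 (the turbulent correlation is not needed).
Darcy-Weisbach: ΔP = f(L/D)(ρV²/2) = 0.09057·(503/0.0561)·(854·0.708²/2) = 0.09057·8966·214 = 1.738e+05 Pa.
Pumping power P = QΔP = 0.00175·1.738e+05 = 304.2 W = 304 W.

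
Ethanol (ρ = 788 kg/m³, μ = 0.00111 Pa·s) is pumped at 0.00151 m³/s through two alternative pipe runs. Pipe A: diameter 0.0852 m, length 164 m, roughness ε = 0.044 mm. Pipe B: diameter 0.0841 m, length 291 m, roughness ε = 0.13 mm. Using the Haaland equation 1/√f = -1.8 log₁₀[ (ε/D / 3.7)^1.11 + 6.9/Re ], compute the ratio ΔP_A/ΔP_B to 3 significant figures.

Pipe A: V = Q/A = 0.00151/0.005701 = 0.2649 m/s; Re = 1.602e+04; ε/D = 0.000516; Haaland → f = 0.02807; ΔP_A = f(L/D)(ρV²/2) = 1493 Pa.
Pipe B: V = Q/A = 0.00151/0.005555 = 0.2718 m/s; Re = 1.623e+04; ε/D = 0.00155; Haaland → f = 0.02977; ΔP_B = f(L/D)(ρV²/2) = 2999 Pa.
ΔP_A/ΔP_B = 1493/2999 = 0.498.

ΔP_A/ΔP_B ≈ 0.498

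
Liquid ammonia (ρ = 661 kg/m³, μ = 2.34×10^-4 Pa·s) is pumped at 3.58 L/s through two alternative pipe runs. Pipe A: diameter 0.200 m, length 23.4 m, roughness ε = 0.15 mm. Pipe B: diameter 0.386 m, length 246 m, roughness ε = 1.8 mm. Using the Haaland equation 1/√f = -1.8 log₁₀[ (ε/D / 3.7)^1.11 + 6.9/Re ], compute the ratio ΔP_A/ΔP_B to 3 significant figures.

ΔP_A/ΔP_B ≈ 1.75

Pipe A: V = Q/A = 0.00358/0.03142 = 0.114 m/s; Re = 6.438e+04; ε/D = 0.00075; Haaland → f = 0.0222; ΔP_A = f(L/D)(ρV²/2) = 11.15 Pa.
Pipe B: V = Q/A = 0.00358/0.117 = 0.03059 m/s; Re = 3.336e+04; ε/D = 0.00466; Haaland → f = 0.03231; ΔP_B = f(L/D)(ρV²/2) = 6.369 Pa.
ΔP_A/ΔP_B = 11.15/6.369 = 1.75.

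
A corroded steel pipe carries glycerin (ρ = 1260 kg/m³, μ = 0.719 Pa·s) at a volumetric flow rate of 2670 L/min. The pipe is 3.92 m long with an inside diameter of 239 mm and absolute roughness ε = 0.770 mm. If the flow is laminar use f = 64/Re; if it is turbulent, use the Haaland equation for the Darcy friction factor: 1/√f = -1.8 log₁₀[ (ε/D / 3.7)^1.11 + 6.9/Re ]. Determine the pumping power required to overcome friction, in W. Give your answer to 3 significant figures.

Q = 2670 L/min = 2670/60000 = 0.0445 m³/s.
Cross-sectional area A = πD²/4 = π(0.239)²/4 = 0.04486 m²; mean velocity V = Q/A = 0.0445/0.04486 = 0.9919 m/s.
Reynolds number Re = ρVD/μ = 1260 · 0.9919 · 0.239 / 0.719 = 415.4.
Re < 2300 → laminar flow, so f = 64/Re = 64/415.4 = 0.1541 (the turbulent correlation is not needed).
Darcy-Weisbach: ΔP = f(L/D)(ρV²/2) = 0.1541·(3.92/0.239)·(1260·0.9919²/2) = 0.1541·16.4·619.9 = 1566 Pa.
Pumping power P = QΔP = 0.0445·1566 = 69.70 W = 69.7 W.

P ≈ 69.7 W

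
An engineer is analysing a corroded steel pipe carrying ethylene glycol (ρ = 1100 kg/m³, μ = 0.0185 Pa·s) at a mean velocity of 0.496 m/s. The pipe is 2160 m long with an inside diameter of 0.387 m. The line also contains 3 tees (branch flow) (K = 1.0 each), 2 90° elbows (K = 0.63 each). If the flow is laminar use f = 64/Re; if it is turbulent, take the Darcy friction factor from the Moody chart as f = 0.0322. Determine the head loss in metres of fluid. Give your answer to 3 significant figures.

h_f ≈ 2.31 m

Reynolds number Re = ρVD/μ = 1100 · 0.496 · 0.387 / 0.0185 = 1.141e+04.
Re > 4000 → turbulent; use the Moody-chart value f = 0.0322.
Total minor-loss coefficient ΣK = 3·1 + 2·0.63 = 4.26.
ΔP = [f·L/D + ΣK]·(ρV²/2) = [0.0322·2160/0.387 + 4.26]·(1100·0.496²/2) = [179.7 + 4.26]·135.3 = 2.489e+04 Pa.
Head loss h_f = ΔP/(ρg) = 2.489e+04/(1100·9.81) = 2.31 m.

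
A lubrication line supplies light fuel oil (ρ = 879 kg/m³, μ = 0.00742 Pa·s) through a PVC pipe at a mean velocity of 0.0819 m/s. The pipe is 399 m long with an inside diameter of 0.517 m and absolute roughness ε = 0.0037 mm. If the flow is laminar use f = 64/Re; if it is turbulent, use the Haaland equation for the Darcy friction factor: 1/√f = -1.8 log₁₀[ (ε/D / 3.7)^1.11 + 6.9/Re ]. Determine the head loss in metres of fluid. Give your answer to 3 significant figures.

h_f ≈ 0.00995 m

Reynolds number Re = ρVD/μ = 879 · 0.0819 · 0.517 / 0.00742 = 5016.
Re > 4000 → turbulent. Relative roughness ε/D = 3.7e-06/0.517 = 7.16e-06. Haaland: 1/√f = -1.8 log₁₀[(7.16e-06/3.7)^1.11 + 6.9/5016] = -1.8 log₁₀[4.55e-07 + 0.00138] = 5.15, so f = 0.0377.
Darcy-Weisbach: ΔP = f(L/D)(ρV²/2) = 0.0377·(399/0.517)·(879·0.0819²/2) = 0.0377·771.8·2.948 = 85.77 Pa.
Head loss h_f = ΔP/(ρg) = 85.77/(879·9.81) = 0.00995 m.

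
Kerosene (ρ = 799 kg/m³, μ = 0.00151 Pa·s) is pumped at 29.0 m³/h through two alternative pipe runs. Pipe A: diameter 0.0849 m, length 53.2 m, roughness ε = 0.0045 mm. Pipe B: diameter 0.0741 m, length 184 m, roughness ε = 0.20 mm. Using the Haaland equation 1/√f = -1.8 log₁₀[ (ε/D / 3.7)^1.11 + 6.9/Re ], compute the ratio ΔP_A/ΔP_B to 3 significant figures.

Pipe A: V = Q/A = 0.008056/0.005661 = 1.423 m/s; Re = 6.392e+04; ε/D = 5.3e-05; Haaland → f = 0.01978; ΔP_A = f(L/D)(ρV²/2) = 1.003e+04 Pa.
Pipe B: V = Q/A = 0.008056/0.004312 = 1.868 m/s; Re = 7.324e+04; ε/D = 0.0027; Haaland → f = 0.02713; ΔP_B = f(L/D)(ρV²/2) = 9.391e+04 Pa.
ΔP_A/ΔP_B = 1.003e+04/9.391e+04 = 0.107.

ΔP_A/ΔP_B ≈ 0.107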